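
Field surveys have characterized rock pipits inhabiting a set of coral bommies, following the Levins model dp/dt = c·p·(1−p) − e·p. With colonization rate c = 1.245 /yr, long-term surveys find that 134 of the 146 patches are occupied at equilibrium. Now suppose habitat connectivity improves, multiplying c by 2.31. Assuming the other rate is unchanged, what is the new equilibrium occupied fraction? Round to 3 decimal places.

0.964

Observed p* = 134/146 = 0.91781.
Balance c(1−p*) = e gives e = 1.245×(1 − 0.91781) = 0.10233.
New p* = 1 − e/c = 1 − 0.10233/2.87595 = 0.96442.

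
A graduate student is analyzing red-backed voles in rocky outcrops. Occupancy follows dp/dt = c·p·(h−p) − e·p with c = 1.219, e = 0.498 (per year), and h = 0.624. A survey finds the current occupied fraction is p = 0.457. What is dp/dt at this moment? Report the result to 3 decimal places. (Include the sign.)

-0.135

Colonization term: c·p·(h−p) = 1.219×0.457×0.1670 = 0.09303.
Extinction term: e·p = 0.22759.
dp/dt = 0.09303 − 0.22759 = -0.13455.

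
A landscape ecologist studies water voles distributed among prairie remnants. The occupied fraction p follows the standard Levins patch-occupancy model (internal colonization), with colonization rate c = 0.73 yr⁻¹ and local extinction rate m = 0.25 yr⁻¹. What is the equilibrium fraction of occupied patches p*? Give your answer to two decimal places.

0.66

At equilibrium, colonization balances extinction: c·p*·(1−p*) = m·p*.
So p* = 1 − m/c = 1 − 0.25/0.73 = 1 − 0.3425 = 0.6575.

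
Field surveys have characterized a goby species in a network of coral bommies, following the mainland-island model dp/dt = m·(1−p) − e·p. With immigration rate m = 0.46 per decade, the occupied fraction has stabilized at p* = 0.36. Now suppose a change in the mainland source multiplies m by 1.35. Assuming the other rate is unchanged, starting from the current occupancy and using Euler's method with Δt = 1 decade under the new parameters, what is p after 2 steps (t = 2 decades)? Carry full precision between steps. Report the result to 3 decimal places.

Balance m(1−p*) = e·p* gives e = m(1−p*)/p* = 0.46×0.64000/0.36000 = 0.81778.
Starting from p₀ = 0.36000; update p ← p + (dp/dt)·Δt with the new parameters.
p: 0.36000 → 0.46304  (Δp = +0.10304)
p: 0.46304 → 0.41783  (Δp = -0.04521)

0.418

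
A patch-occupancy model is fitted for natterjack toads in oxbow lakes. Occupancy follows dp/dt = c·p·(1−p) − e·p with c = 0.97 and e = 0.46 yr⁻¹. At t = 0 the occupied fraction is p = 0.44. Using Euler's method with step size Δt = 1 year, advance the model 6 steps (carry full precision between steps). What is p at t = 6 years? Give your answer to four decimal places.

Update rule: p ← p + [c·p·(1−p) − e·p]·Δt with Δt = 1.
p: 0.44000 → 0.47661  (Δp = +0.03661)
p: 0.47661 → 0.49934  (Δp = +0.02273)
p: 0.49934 → 0.51214  (Δp = +0.01280)
p: 0.51214 → 0.51891  (Δp = +0.00677)
p: 0.51891 → 0.52237  (Δp = +0.00345)
p: 0.52237 → 0.52409  (Δp = +0.00173)

0.5241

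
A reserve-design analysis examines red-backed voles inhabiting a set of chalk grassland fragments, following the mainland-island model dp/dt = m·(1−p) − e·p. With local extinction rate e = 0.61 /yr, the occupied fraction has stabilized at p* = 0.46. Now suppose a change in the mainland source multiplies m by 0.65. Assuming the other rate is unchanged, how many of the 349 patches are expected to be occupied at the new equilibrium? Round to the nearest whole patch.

Balance m(1−p*) = e·p* gives m = e·p*/(1−p*) = 0.61×0.46000/0.54000 = 0.51963.
New p* = m/(m+e) = 0.33776/(0.33776+0.61000) = 0.35638.
Expected occupied = 349 × 0.35638 = 124.38 ≈ 124.

124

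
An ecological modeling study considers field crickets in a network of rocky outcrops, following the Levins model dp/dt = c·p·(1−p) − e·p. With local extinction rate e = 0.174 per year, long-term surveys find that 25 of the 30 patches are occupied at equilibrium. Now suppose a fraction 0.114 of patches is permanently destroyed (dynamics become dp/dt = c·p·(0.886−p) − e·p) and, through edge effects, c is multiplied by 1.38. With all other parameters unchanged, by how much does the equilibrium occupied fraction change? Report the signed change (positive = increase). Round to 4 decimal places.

-0.0681

Observed p* = 25/30 = 0.83333.
Balance c(1−p*) = e gives c = e/(1 − 0.83333) = 0.174/0.16667 = 1.04398.
New p* = 0.886 − e/c = 0.886 − 0.17400/1.44069 = 0.76522.
Δp* = 0.76522 − 0.83333 = -0.06811.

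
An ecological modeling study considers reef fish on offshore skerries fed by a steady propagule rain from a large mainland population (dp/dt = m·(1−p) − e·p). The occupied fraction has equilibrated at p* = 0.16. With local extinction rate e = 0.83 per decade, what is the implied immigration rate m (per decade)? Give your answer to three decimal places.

0.158

At equilibrium m(1−p*) = e·p*, so m = e·p*/(1−p*).
m = 0.83 × 0.16 / 0.8400 = 0.1328/0.8400 = 0.1581.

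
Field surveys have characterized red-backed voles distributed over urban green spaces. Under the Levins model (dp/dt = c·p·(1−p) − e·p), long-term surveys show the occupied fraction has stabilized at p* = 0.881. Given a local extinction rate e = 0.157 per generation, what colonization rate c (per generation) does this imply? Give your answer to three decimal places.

1.319

At equilibrium c(1−p*) = e, so c = e/(1−p*).
c = 0.157/(1 − 0.881) = 0.157/0.1190 = 1.3193.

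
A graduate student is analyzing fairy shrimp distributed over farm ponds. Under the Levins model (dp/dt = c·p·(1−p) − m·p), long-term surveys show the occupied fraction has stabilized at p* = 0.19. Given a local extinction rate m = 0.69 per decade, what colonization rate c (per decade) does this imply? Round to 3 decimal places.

0.852

At equilibrium c(1−p*) = m, so c = m/(1−p*).
c = 0.69/(1 − 0.19) = 0.69/0.8100 = 0.8519.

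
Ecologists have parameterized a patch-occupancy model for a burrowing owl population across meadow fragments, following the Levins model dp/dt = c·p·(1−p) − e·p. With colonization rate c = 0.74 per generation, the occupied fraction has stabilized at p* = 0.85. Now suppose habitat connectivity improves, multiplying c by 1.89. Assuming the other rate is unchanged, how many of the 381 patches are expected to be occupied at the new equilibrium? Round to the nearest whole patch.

351

Balance c(1−p*) = e gives e = 0.74×(1 − 0.85000) = 0.11100.
New p* = 1 − e/c = 1 − 0.11100/1.39860 = 0.92063.
Expected occupied = 381 × 0.92063 = 350.76 ≈ 351.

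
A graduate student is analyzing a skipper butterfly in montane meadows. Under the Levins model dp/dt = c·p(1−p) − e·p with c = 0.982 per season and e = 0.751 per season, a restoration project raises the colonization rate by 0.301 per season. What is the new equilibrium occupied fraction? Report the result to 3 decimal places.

Before: p* = 1 − 0.751/0.982 = 0.2352.
After the change, c = 1.283, e = 0.751, so p* = 1 − 0.751/1.283 = 0.4147.

0.415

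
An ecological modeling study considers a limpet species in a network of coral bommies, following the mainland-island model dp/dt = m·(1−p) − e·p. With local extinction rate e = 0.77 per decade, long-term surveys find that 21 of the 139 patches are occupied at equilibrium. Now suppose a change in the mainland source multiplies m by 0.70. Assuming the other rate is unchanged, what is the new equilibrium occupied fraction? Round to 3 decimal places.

Observed p* = 21/139 = 0.15108.
Balance m(1−p*) = e·p* gives m = e·p*/(1−p*) = 0.77×0.15108/0.84892 = 0.13703.
New p* = m/(m+e) = 0.09592/(0.09592+0.77000) = 0.11077.

0.111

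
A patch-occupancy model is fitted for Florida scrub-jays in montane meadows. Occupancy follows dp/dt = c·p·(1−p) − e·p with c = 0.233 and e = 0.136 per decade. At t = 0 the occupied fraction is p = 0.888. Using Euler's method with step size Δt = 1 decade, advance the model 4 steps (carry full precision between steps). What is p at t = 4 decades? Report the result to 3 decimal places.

0.631

Update rule: p ← p + [c·p·(1−p) − e·p]·Δt with Δt = 1.
t = 1: p = 0.88800 + (-0.09759) = 0.79041
t = 2: p = 0.79041 + (-0.06890) = 0.72151
t = 3: p = 0.72151 + (-0.05131) = 0.67020
t = 4: p = 0.67020 + (-0.03965) = 0.63055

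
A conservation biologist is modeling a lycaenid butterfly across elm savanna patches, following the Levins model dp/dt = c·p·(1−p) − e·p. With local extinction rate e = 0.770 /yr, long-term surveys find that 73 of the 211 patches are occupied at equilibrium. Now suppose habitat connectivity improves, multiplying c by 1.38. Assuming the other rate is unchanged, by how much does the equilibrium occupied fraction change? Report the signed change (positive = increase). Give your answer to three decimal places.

0.180

Observed p* = 73/211 = 0.34597.
Balance c(1−p*) = e gives c = e/(1 − 0.34597) = 0.770/0.65403 = 1.17732.
New p* = 1 − e/c = 1 − 0.77000/1.62470 = 0.52607.
Δp* = 0.52607 − 0.34597 = +0.18010.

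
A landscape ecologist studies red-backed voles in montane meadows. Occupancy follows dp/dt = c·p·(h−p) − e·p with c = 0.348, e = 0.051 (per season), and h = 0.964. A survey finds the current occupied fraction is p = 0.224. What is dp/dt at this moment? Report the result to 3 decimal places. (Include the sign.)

Colonization term: c·p·(h−p) = 0.348×0.224×0.7400 = 0.05768.
Extinction term: e·p = 0.01142.
dp/dt = 0.05768 − 0.01142 = 0.04626.

0.046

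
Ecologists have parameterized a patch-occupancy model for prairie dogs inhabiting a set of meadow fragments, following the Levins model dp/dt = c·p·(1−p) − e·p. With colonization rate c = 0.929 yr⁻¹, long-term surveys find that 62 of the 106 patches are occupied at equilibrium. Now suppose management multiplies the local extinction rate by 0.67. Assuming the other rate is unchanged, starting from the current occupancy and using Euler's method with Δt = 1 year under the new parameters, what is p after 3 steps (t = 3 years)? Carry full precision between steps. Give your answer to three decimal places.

Observed p* = 62/106 = 0.58491.
Balance c(1−p*) = e gives e = 0.929×(1 − 0.58491) = 0.38562.
Starting from p₀ = 0.58491; update p ← p + (dp/dt)·Δt with the new parameters.
p: 0.58491 → 0.65934  (Δp = +0.07443)
p: 0.65934 → 0.69765  (Δp = +0.03831)
p: 0.69765 → 0.71336  (Δp = +0.01571)

0.713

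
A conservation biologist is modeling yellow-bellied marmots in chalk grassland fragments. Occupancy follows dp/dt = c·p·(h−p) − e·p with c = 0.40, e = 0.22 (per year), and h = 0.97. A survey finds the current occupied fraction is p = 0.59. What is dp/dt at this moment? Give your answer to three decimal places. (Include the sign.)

Colonization term: c·p·(h−p) = 0.40×0.59×0.3800 = 0.08968.
Extinction term: e·p = 0.12980.
dp/dt = 0.08968 − 0.12980 = -0.04012.

-0.040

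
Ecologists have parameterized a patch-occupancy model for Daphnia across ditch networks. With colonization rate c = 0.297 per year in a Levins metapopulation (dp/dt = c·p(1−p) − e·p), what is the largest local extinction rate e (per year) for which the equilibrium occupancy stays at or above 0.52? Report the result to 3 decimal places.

1 − e/c ≥ 0.52 ⇒ e ≤ c(1 − 0.52) = 0.297 × 0.4800.
e_max = 0.1426.

0.143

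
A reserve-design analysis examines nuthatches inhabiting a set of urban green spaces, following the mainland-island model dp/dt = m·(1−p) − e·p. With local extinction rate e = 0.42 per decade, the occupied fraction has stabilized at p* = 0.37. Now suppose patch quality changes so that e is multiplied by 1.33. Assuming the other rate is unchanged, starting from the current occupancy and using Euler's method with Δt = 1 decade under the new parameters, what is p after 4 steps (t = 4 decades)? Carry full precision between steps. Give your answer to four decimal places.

Balance m(1−p*) = e·p* gives m = e·p*/(1−p*) = 0.42×0.37000/0.63000 = 0.24667.
Starting from p₀ = 0.37000; update p ← p + (dp/dt)·Δt with the new parameters.
  1  |  dp/dt·Δt = -0.051282  |  p_1 = 0.318718
  2  |  dp/dt·Δt = -0.009986  |  p_2 = 0.308732
  3  |  dp/dt·Δt = -0.001945  |  p_3 = 0.306787
  4  |  dp/dt·Δt = -0.000379  |  p_4 = 0.306408

0.3064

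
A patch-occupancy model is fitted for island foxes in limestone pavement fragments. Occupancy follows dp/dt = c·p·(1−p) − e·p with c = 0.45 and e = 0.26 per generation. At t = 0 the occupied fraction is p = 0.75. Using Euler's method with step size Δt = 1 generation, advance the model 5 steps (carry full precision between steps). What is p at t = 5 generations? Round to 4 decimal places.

0.4892

Update rule: p ← p + [c·p·(1−p) − e·p]·Δt with Δt = 1.
step 1: Δp = -0.11063, p = 0.63938
step 2: Δp = -0.06248, p = 0.57690
step 3: Δp = -0.04015, p = 0.53674
step 4: Δp = -0.02766, p = 0.50908
step 5: Δp = -0.01990, p = 0.48918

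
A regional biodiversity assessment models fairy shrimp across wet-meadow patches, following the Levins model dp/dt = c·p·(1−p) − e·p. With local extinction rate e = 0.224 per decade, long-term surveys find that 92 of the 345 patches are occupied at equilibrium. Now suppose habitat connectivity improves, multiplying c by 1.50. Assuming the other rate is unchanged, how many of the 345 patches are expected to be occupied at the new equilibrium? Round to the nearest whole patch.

176

Observed p* = 92/345 = 0.26667.
Balance c(1−p*) = e gives c = e/(1 − 0.26667) = 0.224/0.73333 = 0.30546.
New p* = 1 − e/c = 1 − 0.22400/0.45819 = 0.51112.
Expected occupied = 345 × 0.51112 = 176.34 ≈ 176.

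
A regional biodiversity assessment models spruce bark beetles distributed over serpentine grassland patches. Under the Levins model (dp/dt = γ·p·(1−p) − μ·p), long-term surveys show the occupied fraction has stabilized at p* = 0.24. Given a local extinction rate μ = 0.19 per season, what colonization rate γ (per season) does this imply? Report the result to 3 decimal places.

At equilibrium γ(1−p*) = μ, so γ = μ/(1−p*).
γ = 0.19/(1 − 0.24) = 0.19/0.7600 = 0.2500.

0.250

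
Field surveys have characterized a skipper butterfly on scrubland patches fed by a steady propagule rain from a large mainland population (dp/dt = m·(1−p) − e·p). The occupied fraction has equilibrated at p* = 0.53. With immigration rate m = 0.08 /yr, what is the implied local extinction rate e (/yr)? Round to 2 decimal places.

0.07

At equilibrium m(1−p*) = e·p*, so e = m(1−p*)/p*.
e = 0.08 × 0.4700 / 0.53 = 0.0709.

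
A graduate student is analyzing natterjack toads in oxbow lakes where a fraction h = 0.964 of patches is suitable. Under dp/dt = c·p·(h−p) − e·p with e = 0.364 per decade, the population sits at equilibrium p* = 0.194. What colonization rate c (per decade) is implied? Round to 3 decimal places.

0.473

At equilibrium c(h−p*) = e, so c = e/(h−p*).
c = 0.364/(0.964 − 0.194) = 0.364/0.7700 = 0.4727.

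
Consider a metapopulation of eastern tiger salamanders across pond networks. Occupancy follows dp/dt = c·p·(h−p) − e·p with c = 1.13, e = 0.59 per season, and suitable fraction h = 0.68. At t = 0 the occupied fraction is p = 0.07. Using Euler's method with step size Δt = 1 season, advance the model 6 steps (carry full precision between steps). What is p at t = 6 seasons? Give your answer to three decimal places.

0.111

Update rule: p ← p + [c·p·(h−p) − e·p]·Δt with Δt = 1.
step 1: Δp = +0.00695, p = 0.07695
step 2: Δp = +0.00704, p = 0.08399
step 3: Δp = +0.00701, p = 0.09100
step 4: Δp = +0.00688, p = 0.09788
step 5: Δp = +0.00664, p = 0.10451
step 6: Δp = +0.00630, p = 0.11082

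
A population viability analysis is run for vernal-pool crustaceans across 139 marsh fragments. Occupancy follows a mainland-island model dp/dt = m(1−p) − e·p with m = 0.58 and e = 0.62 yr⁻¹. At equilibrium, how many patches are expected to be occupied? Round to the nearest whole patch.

67

p* = m/(m+e) = 0.58/1.2000 = 0.4833.
Expected occupied patches = N × p* = 139 × 0.4833 = 67.18 ≈ 67.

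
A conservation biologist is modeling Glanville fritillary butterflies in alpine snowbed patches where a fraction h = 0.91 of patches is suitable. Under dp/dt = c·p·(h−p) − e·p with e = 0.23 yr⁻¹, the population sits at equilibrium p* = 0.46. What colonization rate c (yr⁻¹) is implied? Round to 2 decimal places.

At equilibrium c(h−p*) = e, so c = e/(h−p*).
c = 0.23/(0.91 − 0.46) = 0.23/0.4500 = 0.5111.

0.51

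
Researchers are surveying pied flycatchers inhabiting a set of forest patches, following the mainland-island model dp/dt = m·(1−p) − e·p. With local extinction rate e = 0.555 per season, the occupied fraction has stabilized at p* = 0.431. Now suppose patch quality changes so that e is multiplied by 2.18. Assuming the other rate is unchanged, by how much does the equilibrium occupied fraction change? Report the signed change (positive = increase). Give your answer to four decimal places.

Balance m(1−p*) = e·p* gives m = e·p*/(1−p*) = 0.555×0.43100/0.56900 = 0.42040.
New p* = m/(m+e) = 0.42040/(0.42040+1.20990) = 0.25787.
Δp* = 0.25787 − 0.43100 = -0.17313.

-0.1731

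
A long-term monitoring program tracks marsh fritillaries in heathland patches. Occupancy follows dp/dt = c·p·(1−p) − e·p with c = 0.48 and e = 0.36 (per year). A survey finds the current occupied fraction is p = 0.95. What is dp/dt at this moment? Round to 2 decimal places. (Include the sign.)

-0.32

Colonization term: c·p·(1−p) = 0.48×0.95×0.0500 = 0.02280.
Extinction term: e·p = 0.34200.
dp/dt = 0.02280 − 0.34200 = -0.31920.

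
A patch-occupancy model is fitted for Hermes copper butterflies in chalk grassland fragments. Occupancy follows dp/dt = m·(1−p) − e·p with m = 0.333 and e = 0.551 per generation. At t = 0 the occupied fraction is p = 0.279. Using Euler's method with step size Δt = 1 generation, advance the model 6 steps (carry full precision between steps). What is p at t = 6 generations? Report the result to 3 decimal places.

0.377

Update rule: p ← p + [m·(1−p) − e·p]·Δt with Δt = 1.
p: 0.27900 → 0.36536  (Δp = +0.08636)
p: 0.36536 → 0.37538  (Δp = +0.01002)
p: 0.37538 → 0.37654  (Δp = +0.00116)
p: 0.37654 → 0.37668  (Δp = +0.00013)
p: 0.37668 → 0.37669  (Δp = +0.00002)
p: 0.37669 → 0.37670  (Δp = +0.00000)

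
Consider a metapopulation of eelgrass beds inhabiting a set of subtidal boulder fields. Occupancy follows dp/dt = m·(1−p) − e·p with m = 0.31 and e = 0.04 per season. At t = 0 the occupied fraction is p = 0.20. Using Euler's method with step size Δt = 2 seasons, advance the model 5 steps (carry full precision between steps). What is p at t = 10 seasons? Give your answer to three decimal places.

0.884

Update rule: p ← p + [m·(1−p) − e·p]·Δt with Δt = 2.
p: 0.20000 → 0.68000  (Δp = +0.48000)
p: 0.68000 → 0.82400  (Δp = +0.14400)
p: 0.82400 → 0.86720  (Δp = +0.04320)
p: 0.86720 → 0.88016  (Δp = +0.01296)
p: 0.88016 → 0.88405  (Δp = +0.00389)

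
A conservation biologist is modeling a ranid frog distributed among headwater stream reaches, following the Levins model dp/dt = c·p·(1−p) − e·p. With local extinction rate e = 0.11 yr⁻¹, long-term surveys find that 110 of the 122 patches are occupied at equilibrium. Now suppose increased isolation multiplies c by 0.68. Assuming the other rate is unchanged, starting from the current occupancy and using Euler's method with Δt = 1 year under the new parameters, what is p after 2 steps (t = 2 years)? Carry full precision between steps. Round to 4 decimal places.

Observed p* = 110/122 = 0.90164.
Balance c(1−p*) = e gives c = e/(1 − 0.90164) = 0.11/0.09836 = 1.11833.
Starting from p₀ = 0.90164; update p ← p + (dp/dt)·Δt with the new parameters.
step 1: Δp = -0.03174, p = 0.86990
step 2: Δp = -0.00963, p = 0.86028

0.8603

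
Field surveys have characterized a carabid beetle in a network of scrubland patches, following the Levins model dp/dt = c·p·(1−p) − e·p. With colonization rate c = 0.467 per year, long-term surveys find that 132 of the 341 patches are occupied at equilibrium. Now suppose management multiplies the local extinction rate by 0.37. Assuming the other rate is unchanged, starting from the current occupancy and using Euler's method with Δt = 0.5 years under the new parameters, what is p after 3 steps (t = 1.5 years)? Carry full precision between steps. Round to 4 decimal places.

0.4904

Observed p* = 132/341 = 0.38710.
Balance c(1−p*) = e gives e = 0.467×(1 − 0.38710) = 0.28623.
Starting from p₀ = 0.38710; update p ← p + (dp/dt)·Δt with the new parameters.
  1  |  dp/dt·Δt = +0.034901  |  p_1 = 0.421998
  2  |  dp/dt·Δt = +0.034609  |  p_2 = 0.456607
  3  |  dp/dt·Δt = +0.033757  |  p_3 = 0.490364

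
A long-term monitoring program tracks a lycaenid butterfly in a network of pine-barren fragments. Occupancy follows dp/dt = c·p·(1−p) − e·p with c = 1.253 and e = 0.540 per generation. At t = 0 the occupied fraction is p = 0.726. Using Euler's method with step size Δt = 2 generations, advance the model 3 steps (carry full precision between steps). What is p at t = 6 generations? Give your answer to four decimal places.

0.5629

Update rule: p ← p + [c·p·(1−p) − e·p]·Δt with Δt = 2.
p: 0.72600 → 0.44042  (Δp = -0.28558)
p: 0.44042 → 0.58237  (Δp = +0.14195)
p: 0.58237 → 0.56291  (Δp = -0.01946)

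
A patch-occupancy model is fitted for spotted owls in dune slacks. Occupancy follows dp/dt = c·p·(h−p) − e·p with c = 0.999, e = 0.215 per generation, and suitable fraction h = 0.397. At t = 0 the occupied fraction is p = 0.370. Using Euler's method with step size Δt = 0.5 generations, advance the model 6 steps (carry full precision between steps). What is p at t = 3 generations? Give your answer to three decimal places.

0.251

Update rule: p ← p + [c·p·(h−p) − e·p]·Δt with Δt = 0.5.
p: 0.37000 → 0.33522  (Δp = -0.03478)
p: 0.33522 → 0.30952  (Δp = -0.02569)
p: 0.30952 → 0.28978  (Δp = -0.01975)
p: 0.28978 → 0.27414  (Δp = -0.01563)
p: 0.27414 → 0.26150  (Δp = -0.01265)
p: 0.26150 → 0.25109  (Δp = -0.01041)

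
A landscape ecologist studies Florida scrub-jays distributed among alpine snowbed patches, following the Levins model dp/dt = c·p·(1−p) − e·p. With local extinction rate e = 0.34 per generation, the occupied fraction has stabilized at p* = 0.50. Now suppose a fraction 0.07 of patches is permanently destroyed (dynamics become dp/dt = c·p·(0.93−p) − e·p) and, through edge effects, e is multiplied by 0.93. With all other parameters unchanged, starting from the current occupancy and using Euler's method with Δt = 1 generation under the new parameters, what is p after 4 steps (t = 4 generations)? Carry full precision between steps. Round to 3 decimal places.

Balance c(1−p*) = e gives c = e/(1 − 0.50000) = 0.34/0.50000 = 0.68000.
Starting from p₀ = 0.50000; update p ← p + (dp/dt)·Δt with the new parameters.
t = 1: p = 0.50000 + (-0.01190) = 0.48810
t = 2: p = 0.48810 + (-0.00767) = 0.48043
t = 3: p = 0.48043 + (-0.00504) = 0.47539
t = 4: p = 0.47539 + (-0.00336) = 0.47203

0.472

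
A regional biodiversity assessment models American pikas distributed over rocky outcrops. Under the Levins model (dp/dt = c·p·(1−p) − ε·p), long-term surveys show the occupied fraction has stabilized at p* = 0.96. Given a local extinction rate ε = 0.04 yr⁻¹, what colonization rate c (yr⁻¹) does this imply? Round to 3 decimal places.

At equilibrium c(1−p*) = ε, so c = ε/(1−p*).
c = 0.04/(1 − 0.96) = 0.04/0.0400 = 1.0000.

1.000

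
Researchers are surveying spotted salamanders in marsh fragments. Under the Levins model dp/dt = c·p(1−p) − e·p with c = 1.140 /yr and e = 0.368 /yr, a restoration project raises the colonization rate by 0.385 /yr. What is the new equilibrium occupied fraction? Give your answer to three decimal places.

Before: p* = 1 − 0.368/1.140 = 0.6772.
After the change, c = 1.525, e = 0.368, so p* = 1 − 0.368/1.525 = 0.7587.

0.759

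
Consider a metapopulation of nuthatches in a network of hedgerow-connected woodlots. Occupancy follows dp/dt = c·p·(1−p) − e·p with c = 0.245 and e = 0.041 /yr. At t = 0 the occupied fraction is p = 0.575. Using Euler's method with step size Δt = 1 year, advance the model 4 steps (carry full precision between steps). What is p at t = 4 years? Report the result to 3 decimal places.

Update rule: p ← p + [c·p·(1−p) − e·p]·Δt with Δt = 1.
p: 0.57500 → 0.61130  (Δp = +0.03630)
p: 0.61130 → 0.64445  (Δp = +0.03315)
p: 0.64445 → 0.67416  (Δp = +0.02972)
p: 0.67416 → 0.70034  (Δp = +0.02618)

0.700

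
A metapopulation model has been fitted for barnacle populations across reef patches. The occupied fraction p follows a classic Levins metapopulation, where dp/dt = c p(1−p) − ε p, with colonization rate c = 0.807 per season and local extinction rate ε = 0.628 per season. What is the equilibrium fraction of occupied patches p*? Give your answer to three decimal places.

At equilibrium, colonization balances extinction: c·p*·(1−p*) = ε·p*.
So p* = 1 − ε/c = 1 − 0.628/0.807 = 1 − 0.7782 = 0.2218.

0.222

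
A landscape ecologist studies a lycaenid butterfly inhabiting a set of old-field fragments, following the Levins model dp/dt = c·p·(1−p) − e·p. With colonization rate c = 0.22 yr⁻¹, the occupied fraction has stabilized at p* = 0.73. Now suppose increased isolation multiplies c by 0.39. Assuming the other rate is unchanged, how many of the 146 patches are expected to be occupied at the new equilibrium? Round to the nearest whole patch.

45

Balance c(1−p*) = e gives e = 0.22×(1 − 0.73000) = 0.05940.
New p* = 1 − e/c = 1 − 0.05940/0.08580 = 0.30769.
Expected occupied = 146 × 0.30769 = 44.92 ≈ 45.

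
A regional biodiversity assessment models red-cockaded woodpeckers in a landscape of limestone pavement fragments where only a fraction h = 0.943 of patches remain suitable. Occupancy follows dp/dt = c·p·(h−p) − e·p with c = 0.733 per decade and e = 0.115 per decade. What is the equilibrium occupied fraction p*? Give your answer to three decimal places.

0.786

Setting dp/dt = 0 and dividing by p* gives c·(h−p*) = e.
So p* = h − e/c = 0.943 − 0.115/0.733 = 0.943 − 0.1569 = 0.7861.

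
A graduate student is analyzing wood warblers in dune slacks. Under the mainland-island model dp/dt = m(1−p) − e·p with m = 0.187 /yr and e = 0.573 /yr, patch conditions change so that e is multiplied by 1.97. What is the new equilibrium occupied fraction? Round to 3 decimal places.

Before: p* = 0.187/(0.187+0.573) = 0.2461.
After: m = 0.187, e = 1.12881; p* = 0.187/1.3158 = 0.1421.

0.142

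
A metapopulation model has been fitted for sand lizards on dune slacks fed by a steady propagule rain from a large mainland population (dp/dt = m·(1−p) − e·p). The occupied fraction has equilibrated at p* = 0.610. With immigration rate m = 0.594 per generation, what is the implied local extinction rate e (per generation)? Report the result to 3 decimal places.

0.380

At equilibrium m(1−p*) = e·p*, so e = m(1−p*)/p*.
e = 0.594 × 0.3900 / 0.610 = 0.3798.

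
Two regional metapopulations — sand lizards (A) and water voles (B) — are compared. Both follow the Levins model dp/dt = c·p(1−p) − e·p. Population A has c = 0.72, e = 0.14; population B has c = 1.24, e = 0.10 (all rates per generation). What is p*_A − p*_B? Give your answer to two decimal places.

-0.11

A: p*_A = 1 − 0.14/0.72 = 0.8056.
B: p*_B = 1 − 0.10/1.24 = 0.9194.
p*_A − p*_B = 0.8056 − 0.9194 = -0.1138.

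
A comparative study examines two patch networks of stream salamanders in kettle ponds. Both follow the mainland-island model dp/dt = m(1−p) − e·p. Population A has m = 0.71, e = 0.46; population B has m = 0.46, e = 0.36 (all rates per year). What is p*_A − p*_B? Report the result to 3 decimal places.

0.046

A: p*_A = m/(m+e) = 0.71/1.1700 = 0.6068.
B: p*_B = 0.46/0.8200 = 0.5610.
p*_A − p*_B = 0.6068 − 0.5610 = 0.0459.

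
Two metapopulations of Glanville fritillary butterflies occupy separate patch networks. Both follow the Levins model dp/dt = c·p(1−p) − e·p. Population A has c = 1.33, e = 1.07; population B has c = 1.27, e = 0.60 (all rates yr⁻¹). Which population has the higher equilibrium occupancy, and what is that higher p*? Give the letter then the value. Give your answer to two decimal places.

B, 0.53

A: p*_A = 1 − 1.07/1.33 = 0.1955.
B: p*_B = 1 − 0.60/1.27 = 0.5276.
B is higher at 0.5276.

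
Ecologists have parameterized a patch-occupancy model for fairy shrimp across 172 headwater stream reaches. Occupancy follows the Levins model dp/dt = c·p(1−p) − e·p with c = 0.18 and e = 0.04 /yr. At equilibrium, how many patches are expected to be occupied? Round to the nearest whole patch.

p* = 1 − e/c = 1 − 0.04/0.18 = 0.7778.
Expected occupied patches = N × p* = 172 × 0.7778 = 133.78 ≈ 134.

134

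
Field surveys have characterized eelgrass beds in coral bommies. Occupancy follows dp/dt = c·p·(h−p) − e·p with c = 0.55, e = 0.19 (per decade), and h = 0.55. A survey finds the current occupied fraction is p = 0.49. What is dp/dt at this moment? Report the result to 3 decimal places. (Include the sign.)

-0.077

Colonization term: c·p·(h−p) = 0.55×0.49×0.0600 = 0.01617.
Extinction term: e·p = 0.09310.
dp/dt = 0.01617 − 0.09310 = -0.07693.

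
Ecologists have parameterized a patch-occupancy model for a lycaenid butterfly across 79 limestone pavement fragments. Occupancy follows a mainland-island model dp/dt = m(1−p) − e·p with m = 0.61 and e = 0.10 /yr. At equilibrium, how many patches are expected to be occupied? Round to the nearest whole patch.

68

p* = m/(m+e) = 0.61/0.7100 = 0.8592.
Expected occupied patches = N × p* = 79 × 0.8592 = 67.87 ≈ 68.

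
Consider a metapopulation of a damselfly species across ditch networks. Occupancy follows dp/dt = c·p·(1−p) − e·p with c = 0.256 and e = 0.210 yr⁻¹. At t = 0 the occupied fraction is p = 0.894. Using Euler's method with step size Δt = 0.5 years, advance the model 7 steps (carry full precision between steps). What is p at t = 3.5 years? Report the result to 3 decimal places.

0.546

Update rule: p ← p + [c·p·(1−p) − e·p]·Δt with Δt = 0.5.
p: 0.89400 → 0.81226  (Δp = -0.08174)
p: 0.81226 → 0.74649  (Δp = -0.06577)
p: 0.74649 → 0.69233  (Δp = -0.05416)
p: 0.69233 → 0.64690  (Δp = -0.04543)
p: 0.64690 → 0.60822  (Δp = -0.03869)
p: 0.60822 → 0.57485  (Δp = -0.03336)
p: 0.57485 → 0.54578  (Δp = -0.02908)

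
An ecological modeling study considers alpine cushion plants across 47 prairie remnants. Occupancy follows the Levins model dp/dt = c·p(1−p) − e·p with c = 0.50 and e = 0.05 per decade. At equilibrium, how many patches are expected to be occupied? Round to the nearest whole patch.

42

p* = 1 − e/c = 1 − 0.05/0.50 = 0.9000.
Expected occupied patches = N × p* = 47 × 0.9000 = 42.30 ≈ 42.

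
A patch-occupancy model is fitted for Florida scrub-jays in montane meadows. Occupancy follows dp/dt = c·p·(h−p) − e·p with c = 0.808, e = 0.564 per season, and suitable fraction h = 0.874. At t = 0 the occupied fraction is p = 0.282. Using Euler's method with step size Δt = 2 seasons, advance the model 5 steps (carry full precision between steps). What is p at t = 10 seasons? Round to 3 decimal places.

Update rule: p ← p + [c·p·(h−p) − e·p]·Δt with Δt = 2.
t = 2: p = 0.28200 + (-0.04831) = 0.23369
t = 4: p = 0.23369 + (-0.02179) = 0.21189
t = 6: p = 0.21189 + (-0.01230) = 0.19960
t = 8: p = 0.19960 + (-0.00762) = 0.19198
t = 10: p = 0.19198 + (-0.00496) = 0.18702

0.187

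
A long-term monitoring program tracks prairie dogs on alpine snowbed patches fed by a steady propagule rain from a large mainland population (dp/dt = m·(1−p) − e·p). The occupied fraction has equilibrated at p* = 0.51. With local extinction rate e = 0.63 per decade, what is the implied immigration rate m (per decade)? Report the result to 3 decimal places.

0.656

At equilibrium m(1−p*) = e·p*, so m = e·p*/(1−p*).
m = 0.63 × 0.51 / 0.4900 = 0.3213/0.4900 = 0.6557.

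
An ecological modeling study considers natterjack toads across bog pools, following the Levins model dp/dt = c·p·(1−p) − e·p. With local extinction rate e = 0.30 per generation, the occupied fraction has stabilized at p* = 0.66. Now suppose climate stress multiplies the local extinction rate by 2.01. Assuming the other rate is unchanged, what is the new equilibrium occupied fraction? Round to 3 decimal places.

Balance c(1−p*) = e gives c = e/(1 − 0.66000) = 0.30/0.34000 = 0.88235.
New p* = 1 − e/c = 1 − 0.60300/0.88235 = 0.31660.

0.317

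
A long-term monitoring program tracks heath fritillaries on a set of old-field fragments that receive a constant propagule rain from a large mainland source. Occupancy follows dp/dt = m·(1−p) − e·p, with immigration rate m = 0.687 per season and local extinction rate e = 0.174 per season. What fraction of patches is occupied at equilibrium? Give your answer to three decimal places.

0.798

Setting dp/dt = 0: m − m·p* = e·p*, so m = (m+e)·p*.
p* = m/(m+e) = 0.687/(0.687+0.174) = 0.687/0.8610 = 0.7979.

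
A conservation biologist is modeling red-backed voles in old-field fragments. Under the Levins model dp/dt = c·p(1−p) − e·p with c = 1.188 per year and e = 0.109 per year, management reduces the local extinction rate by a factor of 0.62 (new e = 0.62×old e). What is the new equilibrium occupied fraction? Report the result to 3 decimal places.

Before: p* = 1 − 0.109/1.188 = 0.9082.
After the change, c = 1.188, e = 0.06758, so p* = 1 − 0.06758/1.188 = 0.9431.

0.943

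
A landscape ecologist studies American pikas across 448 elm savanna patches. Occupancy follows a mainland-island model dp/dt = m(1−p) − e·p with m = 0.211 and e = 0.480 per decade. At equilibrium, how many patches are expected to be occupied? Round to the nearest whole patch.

137

p* = m/(m+e) = 0.211/0.6910 = 0.3054.
Expected occupied patches = N × p* = 448 × 0.3054 = 136.80 ≈ 137.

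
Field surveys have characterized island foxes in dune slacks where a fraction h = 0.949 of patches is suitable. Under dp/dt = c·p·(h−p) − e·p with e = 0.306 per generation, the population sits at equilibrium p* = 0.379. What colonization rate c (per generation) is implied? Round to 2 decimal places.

At equilibrium c(h−p*) = e, so c = e/(h−p*).
c = 0.306/(0.949 − 0.379) = 0.306/0.5700 = 0.5368.

0.54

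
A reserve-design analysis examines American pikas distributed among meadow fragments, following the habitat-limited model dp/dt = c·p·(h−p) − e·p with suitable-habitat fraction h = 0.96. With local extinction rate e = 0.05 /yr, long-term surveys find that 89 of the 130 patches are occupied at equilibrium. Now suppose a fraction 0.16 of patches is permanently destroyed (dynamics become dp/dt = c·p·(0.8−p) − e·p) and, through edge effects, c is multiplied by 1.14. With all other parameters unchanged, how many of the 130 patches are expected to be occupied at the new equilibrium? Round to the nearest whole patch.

73

Observed p* = 89/130 = 0.68462.
Balance c(h−p*) = e gives c = e/(0.96 − 0.68462) = 0.05/0.27538 = 0.18157.
New p* = 0.8 − e/c = 0.8 − 0.05000/0.20699 = 0.55844.
Expected occupied = 130 × 0.55844 = 72.60 ≈ 73.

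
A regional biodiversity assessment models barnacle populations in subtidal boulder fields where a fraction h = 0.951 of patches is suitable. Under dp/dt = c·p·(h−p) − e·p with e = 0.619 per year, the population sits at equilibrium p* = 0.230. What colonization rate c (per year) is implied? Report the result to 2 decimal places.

0.86

At equilibrium c(h−p*) = e, so c = e/(h−p*).
c = 0.619/(0.951 − 0.230) = 0.619/0.7210 = 0.8585.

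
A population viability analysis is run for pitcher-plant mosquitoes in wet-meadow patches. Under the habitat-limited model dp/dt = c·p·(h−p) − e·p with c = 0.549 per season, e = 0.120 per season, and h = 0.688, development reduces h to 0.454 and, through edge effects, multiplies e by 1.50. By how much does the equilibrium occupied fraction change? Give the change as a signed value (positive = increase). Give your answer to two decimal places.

Before: p* = h − e/c = 0.688 − 0.120/0.549 = 0.688 − 0.2186 = 0.4694.
After: c = 0.549, e = 0.18, h = 0.454; p* = 0.454 − 0.18/0.549 = 0.1261.
Δp* = 0.1261 − 0.4694 = -0.3433.

-0.34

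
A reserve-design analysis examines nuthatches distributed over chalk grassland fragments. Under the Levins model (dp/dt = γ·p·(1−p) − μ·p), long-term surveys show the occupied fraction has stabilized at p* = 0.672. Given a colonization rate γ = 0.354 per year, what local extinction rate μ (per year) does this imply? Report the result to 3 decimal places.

At equilibrium γ(1−p*) = μ.
μ = 0.354 × (1 − 0.672) = 0.354 × 0.3280 = 0.1161.

0.116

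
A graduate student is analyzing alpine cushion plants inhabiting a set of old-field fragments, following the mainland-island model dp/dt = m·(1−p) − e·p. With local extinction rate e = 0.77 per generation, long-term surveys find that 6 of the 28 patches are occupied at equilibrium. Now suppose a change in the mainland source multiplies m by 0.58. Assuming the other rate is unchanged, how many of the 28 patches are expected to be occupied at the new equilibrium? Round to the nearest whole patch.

Observed p* = 6/28 = 0.21429.
Balance m(1−p*) = e·p* gives m = e·p*/(1−p*) = 0.77×0.21429/0.78571 = 0.21001.
New p* = m/(m+e) = 0.12181/(0.12181+0.77000) = 0.13659.
Expected occupied = 28 × 0.13659 = 3.82 ≈ 4.

4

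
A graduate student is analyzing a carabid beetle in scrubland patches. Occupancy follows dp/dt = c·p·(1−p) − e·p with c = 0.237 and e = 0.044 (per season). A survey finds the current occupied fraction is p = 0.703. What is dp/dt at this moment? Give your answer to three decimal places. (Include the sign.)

Colonization term: c·p·(1−p) = 0.237×0.703×0.2970 = 0.04948.
Extinction term: e·p = 0.03093.
dp/dt = 0.04948 − 0.03093 = 0.01855.

0.019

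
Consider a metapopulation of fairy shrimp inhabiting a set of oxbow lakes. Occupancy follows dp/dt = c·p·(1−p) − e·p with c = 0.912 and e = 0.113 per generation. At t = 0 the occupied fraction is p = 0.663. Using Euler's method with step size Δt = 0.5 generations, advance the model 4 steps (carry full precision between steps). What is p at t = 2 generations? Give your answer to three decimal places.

0.836

Update rule: p ← p + [c·p·(1−p) − e·p]·Δt with Δt = 0.5.
t = 0.5: p = 0.66300 + (+0.06443) = 0.72743
t = 1: p = 0.72743 + (+0.04932) = 0.77674
t = 1.5: p = 0.77674 + (+0.03519) = 0.81193
t = 2: p = 0.81193 + (+0.02376) = 0.83569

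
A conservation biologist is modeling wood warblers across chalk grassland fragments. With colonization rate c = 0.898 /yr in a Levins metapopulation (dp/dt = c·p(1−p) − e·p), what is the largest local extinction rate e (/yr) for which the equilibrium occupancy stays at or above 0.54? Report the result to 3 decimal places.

1 − e/c ≥ 0.54 ⇒ e ≤ c(1 − 0.54) = 0.898 × 0.4600.
e_max = 0.4131.

0.413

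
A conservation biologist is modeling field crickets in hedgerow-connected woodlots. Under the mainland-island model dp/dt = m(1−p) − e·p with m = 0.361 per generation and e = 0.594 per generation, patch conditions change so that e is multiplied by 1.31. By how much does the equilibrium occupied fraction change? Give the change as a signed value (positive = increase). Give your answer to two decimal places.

-0.06

Before: p* = 0.361/(0.361+0.594) = 0.3780.
After: m = 0.361, e = 0.77814; p* = 0.361/1.1391 = 0.3169.
Δp* = 0.3169 − 0.3780 = -0.0611.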